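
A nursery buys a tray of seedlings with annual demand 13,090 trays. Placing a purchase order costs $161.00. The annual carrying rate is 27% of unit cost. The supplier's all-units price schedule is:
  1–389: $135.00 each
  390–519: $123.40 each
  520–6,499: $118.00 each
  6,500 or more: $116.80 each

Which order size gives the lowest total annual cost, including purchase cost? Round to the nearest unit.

Holding cost per unit per year at price C is H = 0.27·C.
Evaluate total cost at each tier's feasible EOQ or, if the EOQ is below the tier, at the tier's minimum quantity.
EOQ at $135.00 = 340.1 (feasible in tier 1): TC = 13,090×$135.00 + (13,090/340.1)×161 + (340.1/2)×0.27×$135.00 = $1,779,545.00.
EOQ at $123.40 = 355.7 < 390, so use break Q=390: TC = 13,090×$123.40 + (13,090/390.0)×161 + (390.0/2)×0.27×$123.40 = $1,627,206.83.
EOQ at $118.00 = 363.7 < 520, so use break Q=520: TC = 13,090×$118.00 + (13,090/520.0)×161 + (520.0/2)×0.27×$118.00 = $1,556,956.47.
EOQ at $116.80 = 365.6 < 6500, so use break Q=6500: TC = 13,090×$116.80 + (13,090/6500.0)×161 + (6500.0/2)×0.27×$116.80 = $1,631,728.23.
Lowest total cost is $1,556,956.47 at Q = 520.0.

Q* ≈ 520 trays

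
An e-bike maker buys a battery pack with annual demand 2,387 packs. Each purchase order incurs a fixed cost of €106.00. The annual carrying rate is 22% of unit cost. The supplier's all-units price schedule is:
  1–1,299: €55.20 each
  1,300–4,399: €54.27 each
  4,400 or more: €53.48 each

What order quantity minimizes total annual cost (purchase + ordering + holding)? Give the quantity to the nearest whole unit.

Holding cost per unit per year at price C is H = 0.22·C.
Candidates are each tier's EOQ (if it falls in that tier) and each price-break quantity.
EOQ at €55.20 = 204.1 (feasible in tier 1): TC = 2,387×€55.20 + (2,387/204.1)×106 + (204.1/2)×0.22×€55.20 = €134,241.39.
EOQ at €54.27 = 205.9 < 1300, so use break Q=1300: TC = 2,387×€54.27 + (2,387/1300.0)×106 + (1300.0/2)×0.22×€54.27 = €137,497.73.
EOQ at €53.48 = 207.4 < 4400, so use break Q=4400: TC = 2,387×€53.48 + (2,387/4400.0)×106 + (4400.0/2)×0.22×€53.48 = €153,598.58.
Lowest total cost is €134,241.39 at Q = 204.1.

Q* ≈ 204 packs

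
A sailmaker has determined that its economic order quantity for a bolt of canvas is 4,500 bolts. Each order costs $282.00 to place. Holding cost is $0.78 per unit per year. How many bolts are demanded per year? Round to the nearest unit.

The basic EOQ model gives Q* = √(2DS/H); rearrange for the unknown.
From Q* = √(2DS/H): D = Q*²H / (2S) = 4,500² × 0.78 / (2 × 282) = 28005.319.

D ≈ 28,005 bolts per year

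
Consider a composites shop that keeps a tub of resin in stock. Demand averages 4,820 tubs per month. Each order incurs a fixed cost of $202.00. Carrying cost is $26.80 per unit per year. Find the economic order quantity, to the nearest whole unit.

Annual demand D = 4,820 × 12 = 57,840.
EOQ = √(2DS / H) = √(2 × 57,840 × 202 / 26.8).
= √(23,367,360 / 26.8) = √871,916.4179 ≈ 933.765.

Q* ≈ 934 tubs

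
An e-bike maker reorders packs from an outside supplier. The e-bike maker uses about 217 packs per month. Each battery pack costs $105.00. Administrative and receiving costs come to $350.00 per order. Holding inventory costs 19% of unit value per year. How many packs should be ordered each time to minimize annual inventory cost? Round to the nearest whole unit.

Q* ≈ 302 packs

Annual demand D = 217 × 12 = 2,604.
Holding cost H = 0.19 × $105.00 = $19.9500 per unit per year.
EOQ = √(2DS / H) = √(2 × 2,604 × 350 / 19.95).
= √(1,822,800 / 19.95) = √91,368.4211 ≈ 302.272.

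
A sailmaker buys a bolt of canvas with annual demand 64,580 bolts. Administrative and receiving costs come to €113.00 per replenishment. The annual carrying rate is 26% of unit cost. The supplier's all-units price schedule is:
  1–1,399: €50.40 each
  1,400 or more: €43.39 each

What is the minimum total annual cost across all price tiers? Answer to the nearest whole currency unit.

Holding cost per unit per year at price C is H = 0.26·C.
Candidates are each tier's EOQ (if it falls in that tier) and each price-break quantity.
EOQ at €50.40 = 1055.4 (feasible in tier 1): TC = 64,580×€50.40 + (64,580/1055.4)×113 + (1055.4/2)×0.26×€50.40 = €3,268,661.46.
EOQ at €43.39 = 1137.4 < 1400, so use break Q=1400: TC = 64,580×€43.39 + (64,580/1400.0)×113 + (1400.0/2)×0.26×€43.39 = €2,815,235.71.
Lowest total cost among the candidates is at Q = 1400.0.

TC* ≈ €2,815,236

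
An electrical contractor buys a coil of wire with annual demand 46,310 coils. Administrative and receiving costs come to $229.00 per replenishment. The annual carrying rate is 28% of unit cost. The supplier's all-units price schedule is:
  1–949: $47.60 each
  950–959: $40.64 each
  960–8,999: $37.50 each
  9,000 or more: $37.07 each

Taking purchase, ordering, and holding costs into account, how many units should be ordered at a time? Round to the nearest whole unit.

Q* ≈ 1,421 coils

Holding cost per unit per year at price C is H = 0.28·C.
Candidates are each tier's EOQ (if it falls in that tier) and each price-break quantity.
Tier 1 ($47.60): EOQ = 1261.5 exceeds tier's upper bound 949, so this tier is dominated.
Tier 2 ($40.64): EOQ = 1365.3 exceeds tier's upper bound 959, so this tier is dominated.
EOQ at $37.50 = 1421.3 (feasible in tier 3): TC = 46,310×$37.50 + (46,310/1421.3)×229 + (1421.3/2)×0.28×$37.50 = $1,751,548.30.
EOQ at $37.07 = 1429.5 < 9000, so use break Q=9000: TC = 46,310×$37.07 + (46,310/9000.0)×229 + (9000.0/2)×0.28×$37.07 = $1,764,598.23.
Lowest total cost is $1,751,548.30 at Q = 1421.3.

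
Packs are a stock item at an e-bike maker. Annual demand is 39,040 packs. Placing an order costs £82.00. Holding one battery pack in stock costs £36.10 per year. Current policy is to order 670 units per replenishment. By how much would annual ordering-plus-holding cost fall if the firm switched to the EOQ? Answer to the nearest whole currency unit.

Extra cost ≈ £1,668 per year

EOQ = √(2DS/H) = √(2 × 39,040 × 82 / 36.1) ≈ 421.14.
Cost at Q* = (D/Q*)S + (Q*/2)H = √(2DSH) ≈ £15,203.04.
Cost at Q = 670: (39,040/670)×82 + (670/2)×36.1 = £4,778.03 + £12,093.50 = £16,871.53.
Excess = £16,871.53 − £15,203.04 = £1,668.49.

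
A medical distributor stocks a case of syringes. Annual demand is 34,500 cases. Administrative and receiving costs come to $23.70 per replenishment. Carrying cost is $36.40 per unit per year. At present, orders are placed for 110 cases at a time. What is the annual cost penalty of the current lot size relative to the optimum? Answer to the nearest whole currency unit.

Extra cost ≈ $1,720 per year

EOQ = √(2DS/H) = √(2 × 34,500 × 23.7 / 36.4) ≈ 211.96.
Cost at Q* = (D/Q*)S + (Q*/2)H = √(2DSH) ≈ $7,715.24.
Cost at Q = 110: (34,500/110)×23.7 + (110/2)×36.4 = $7,433.18 + $2,002.00 = $9,435.18.
Excess = $9,435.18 − $7,715.24 = $1,719.94.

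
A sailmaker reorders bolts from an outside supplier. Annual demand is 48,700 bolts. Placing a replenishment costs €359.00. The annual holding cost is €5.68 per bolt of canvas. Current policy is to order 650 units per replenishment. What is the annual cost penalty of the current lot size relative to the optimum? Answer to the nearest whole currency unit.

Extra cost ≈ €14,650 per year

EOQ = √(2DS/H) = √(2 × 48,700 × 359 / 5.68) ≈ 2481.15.
Cost at Q* = (D/Q*)S + (Q*/2)H = √(2DSH) ≈ €14,092.92.
Cost at Q = 650: (48,700/650)×359 + (650/2)×5.68 = €26,897.38 + €1,846.00 = €28,743.38.
Excess = €28,743.38 − €14,092.92 = €14,650.47.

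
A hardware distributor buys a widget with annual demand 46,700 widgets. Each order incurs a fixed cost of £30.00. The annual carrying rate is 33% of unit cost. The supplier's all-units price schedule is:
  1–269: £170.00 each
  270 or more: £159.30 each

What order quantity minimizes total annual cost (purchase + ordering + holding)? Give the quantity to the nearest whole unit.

Holding cost per unit per year at price C is H = 0.33·C.
For each price level, check whether its EOQ is feasible; otherwise the best quantity at that price is the breakpoint.
EOQ at £170.00 = 223.5 (feasible in tier 1): TC = 46,700×£170.00 + (46,700/223.5)×30 + (223.5/2)×0.33×£170.00 = £7,951,537.63.
EOQ at £159.30 = 230.9 < 270, so use break Q=270: TC = 46,700×£159.30 + (46,700/270.0)×30 + (270.0/2)×0.33×£159.30 = £7,451,595.70.
Lowest total cost is £7,451,595.70 at Q = 270.0.

Q* ≈ 270 widgets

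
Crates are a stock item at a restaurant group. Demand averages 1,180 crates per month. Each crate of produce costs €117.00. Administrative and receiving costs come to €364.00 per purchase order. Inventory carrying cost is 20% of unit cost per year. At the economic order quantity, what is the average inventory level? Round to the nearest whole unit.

Average inventory ≈ 332 crates

Annual demand D = 1,180 × 12 = 14,160.
Holding cost H = 0.20 × €117.00 = €23.4000 per unit per year.
EOQ = √(2DS/H) = √(2 × 14,160 × 364 / 23.4) ≈ 663.73.
Average inventory = Q*/2 ≈ 663.73 / 2 = 331.863.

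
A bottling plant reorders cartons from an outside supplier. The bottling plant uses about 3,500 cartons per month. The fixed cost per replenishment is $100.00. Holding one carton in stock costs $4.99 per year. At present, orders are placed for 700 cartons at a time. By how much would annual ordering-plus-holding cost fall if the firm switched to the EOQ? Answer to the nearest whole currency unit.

Annual demand D = 3,500 × 12 = 42,000.
EOQ = √(2DS/H) = √(2 × 42,000 × 100 / 4.99) ≈ 1297.45.
Cost at Q* = (D/Q*)S + (Q*/2)H = √(2DSH) ≈ $6,474.26.
Cost at Q = 700: (42,000/700)×100 + (700/2)×4.99 = $6,000.00 + $1,746.50 = $7,746.50.
Excess = $7,746.50 − $6,474.26 = $1,272.24.

Extra cost ≈ $1,272 per year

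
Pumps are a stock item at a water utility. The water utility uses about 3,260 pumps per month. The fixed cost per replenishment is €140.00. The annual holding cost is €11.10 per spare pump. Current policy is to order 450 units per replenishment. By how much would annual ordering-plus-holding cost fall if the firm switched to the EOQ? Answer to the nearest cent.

Annual demand D = 3,260 × 12 = 39,120.
EOQ = √(2DS/H) = √(2 × 39,120 × 140 / 11.1) ≈ 993.38.
Cost at Q* = (D/Q*)S + (Q*/2)H = √(2DSH) ≈ €11,026.56.
Cost at Q = 450: (39,120/450)×140 + (450/2)×11.1 = €12,170.67 + €2,497.50 = €14,668.17.
Excess = €14,668.17 − €11,026.56 = €3,641.61.

Extra cost ≈ €3,641.61 per year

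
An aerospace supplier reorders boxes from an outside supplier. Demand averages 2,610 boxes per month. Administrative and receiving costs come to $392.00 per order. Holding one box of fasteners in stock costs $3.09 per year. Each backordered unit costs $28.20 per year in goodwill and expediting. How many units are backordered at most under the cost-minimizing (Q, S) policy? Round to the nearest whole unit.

S* ≈ 293 boxes

Annual demand D = 2,610 × 12 = 31,320.
With planned backorders, Q* = √(2DS/H) · √((H+B)/B).
√(2DS/H) = √(2 × 31,320 × 392 / 3.09) = 2818.965.
√((H+B)/B) = √((3.09+28.2)/28.2) = 1.0534.
Q* ≈ 2969.394.
S* = Q* · H/(H+B) = 2969.394 × 3.09/31.29 ≈ 293.238.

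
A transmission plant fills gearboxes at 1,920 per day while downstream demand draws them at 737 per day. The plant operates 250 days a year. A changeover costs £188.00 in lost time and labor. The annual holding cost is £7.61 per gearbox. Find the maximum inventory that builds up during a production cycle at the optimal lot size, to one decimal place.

Annual demand D = 737 × 250 = 184,250.
Production build-up factor (1 − d/p) = 1 − 737/1,920 = 0.6161.
Q* = √(2DS / (H(1 − d/p))) = √(2 × 184,250 × 188 / (7.61 × 0.6161)).
= √(69,278,000 / 4.6889) ≈ 3843.825.
Maximum inventory = Q*(1 − d/p) = 3843.825 × 0.6161 ≈ 2368.357.

I_max ≈ 2,368.4 gearboxes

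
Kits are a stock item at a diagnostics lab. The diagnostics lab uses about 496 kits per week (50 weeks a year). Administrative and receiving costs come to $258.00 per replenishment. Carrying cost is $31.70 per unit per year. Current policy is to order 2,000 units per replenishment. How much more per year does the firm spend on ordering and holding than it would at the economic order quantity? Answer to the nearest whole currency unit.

Annual demand D = 496 × 50 = 24,800.
EOQ = √(2DS/H) = √(2 × 24,800 × 258 / 31.7) ≈ 635.36.
Cost at Q* = (D/Q*)S + (Q*/2)H = √(2DSH) ≈ $20,140.97.
Cost at Q = 2,000: (24,800/2,000)×258 + (2,000/2)×31.7 = $3,199.20 + $31,700.00 = $34,899.20.
Excess = $34,899.20 − $20,140.97 = $14,758.23.

Extra cost ≈ $14,758 per year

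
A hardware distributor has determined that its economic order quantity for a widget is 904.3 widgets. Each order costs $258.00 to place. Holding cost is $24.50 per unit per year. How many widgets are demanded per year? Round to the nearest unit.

D ≈ 38,828 widgets per year

The basic EOQ model gives Q* = √(2DS/H); rearrange for the unknown.
From Q* = √(2DS/H): D = Q*²H / (2S) = 904.3² × 24.5 / (2 × 258) = 38827.680.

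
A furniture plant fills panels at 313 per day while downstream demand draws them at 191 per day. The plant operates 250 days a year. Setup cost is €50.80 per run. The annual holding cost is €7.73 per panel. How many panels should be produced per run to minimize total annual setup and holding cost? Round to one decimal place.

Annual demand D = 191 × 250 = 47,750.
Production build-up factor (1 − d/p) = 1 − 191/313 = 0.3898.
Q* = √(2DS / (H(1 − d/p))) = √(2 × 47,750 × 50.8 / (7.73 × 0.3898)).
= √(4,851,400 / 3.013) ≈ 1268.925.

Q* ≈ 1,268.9 panels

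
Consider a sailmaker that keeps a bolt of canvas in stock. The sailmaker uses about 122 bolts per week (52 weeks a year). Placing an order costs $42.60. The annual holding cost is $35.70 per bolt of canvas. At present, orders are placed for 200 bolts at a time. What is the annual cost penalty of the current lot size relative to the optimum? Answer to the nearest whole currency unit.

Extra cost ≈ $529 per year

Annual demand D = 122 × 52 = 6,344.
EOQ = √(2DS/H) = √(2 × 6,344 × 42.6 / 35.7) ≈ 123.05.
Cost at Q* = (D/Q*)S + (Q*/2)H = √(2DSH) ≈ $4,392.74.
Cost at Q = 200: (6,344/200)×42.6 + (200/2)×35.7 = $1,351.27 + $3,570.00 = $4,921.27.
Excess = $4,921.27 − $4,392.74 = $528.53.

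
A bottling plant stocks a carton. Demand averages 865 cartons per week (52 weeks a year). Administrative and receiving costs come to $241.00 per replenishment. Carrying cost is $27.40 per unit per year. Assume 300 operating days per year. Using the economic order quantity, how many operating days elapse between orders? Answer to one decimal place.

Annual demand D = 865 × 52 = 44,980.
Q* = √(2DS/H) = √(2 × 44,980 × 241 / 27.4) ≈ 889.52.
Cycle time = Q*/D × 300 = 889.52 / 44,980 × 300 ≈ 5.933 days.

T ≈ 5.9 days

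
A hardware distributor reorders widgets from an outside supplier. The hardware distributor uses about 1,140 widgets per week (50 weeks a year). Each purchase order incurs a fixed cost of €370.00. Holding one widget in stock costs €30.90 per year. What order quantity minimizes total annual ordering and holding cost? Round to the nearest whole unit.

Annual demand D = 1,140 × 50 = 57,000.
EOQ = √(2DS / H) = √(2 × 57,000 × 370 / 30.9).
= √(42,180,000 / 30.9) = √1,365,048.5437 ≈ 1168.353.

Q* ≈ 1,168 widgets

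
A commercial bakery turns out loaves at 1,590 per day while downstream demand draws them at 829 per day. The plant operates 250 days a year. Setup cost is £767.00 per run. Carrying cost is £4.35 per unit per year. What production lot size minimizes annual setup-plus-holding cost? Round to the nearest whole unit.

Annual demand D = 829 × 250 = 207,250.
Production build-up factor (1 − d/p) = 1 − 829/1,590 = 0.4786.
Q* = √(2DS / (H(1 − d/p))) = √(2 × 207,250 × 767 / (4.35 × 0.4786)).
= √(317,921,500 / 2.082) ≈ 12357.242.

Q* ≈ 12,357 loaves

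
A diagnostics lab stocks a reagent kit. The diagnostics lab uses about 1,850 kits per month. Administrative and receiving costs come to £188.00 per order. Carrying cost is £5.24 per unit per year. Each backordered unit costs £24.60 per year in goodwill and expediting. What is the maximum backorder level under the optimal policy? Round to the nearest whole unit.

S* ≈ 244 kits

Annual demand D = 1,850 × 12 = 22,200.
With planned backorders, Q* = √(2DS/H) · √((H+B)/B).
√(2DS/H) = √(2 × 22,200 × 188 / 5.24) = 1262.132.
√((H+B)/B) = √((5.24+24.6)/24.6) = 1.1014.
Q* ≈ 1390.070.
S* = Q* · H/(H+B) = 1390.070 × 5.24/29.84 ≈ 244.101.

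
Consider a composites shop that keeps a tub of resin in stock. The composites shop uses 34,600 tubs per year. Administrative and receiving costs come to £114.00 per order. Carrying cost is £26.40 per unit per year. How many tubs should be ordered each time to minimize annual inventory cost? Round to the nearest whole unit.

EOQ = √(2DS / H) = √(2 × 34,600 × 114 / 26.4).
= √(7,888,800 / 26.4) = √298,818.1818 ≈ 546.643.

Q* ≈ 547 tubs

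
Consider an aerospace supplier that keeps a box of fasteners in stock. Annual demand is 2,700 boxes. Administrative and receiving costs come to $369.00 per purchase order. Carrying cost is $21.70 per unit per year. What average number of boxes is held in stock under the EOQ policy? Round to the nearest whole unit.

Average inventory ≈ 152 boxes

EOQ = √(2DS/H) = √(2 × 2,700 × 369 / 21.7) ≈ 303.03.
Average inventory = Q*/2 ≈ 303.03 / 2 = 151.513.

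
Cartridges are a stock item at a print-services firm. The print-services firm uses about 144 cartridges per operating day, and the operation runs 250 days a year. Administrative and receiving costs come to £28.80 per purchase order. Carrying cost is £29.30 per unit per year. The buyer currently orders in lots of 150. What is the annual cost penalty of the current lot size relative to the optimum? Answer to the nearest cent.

Extra cost ≈ £1,314.86 per year

Annual demand D = 144 × 250 = 36,000.
EOQ = √(2DS/H) = √(2 × 36,000 × 28.8 / 29.3) ≈ 266.03.
Cost at Q* = (D/Q*)S + (Q*/2)H = √(2DSH) ≈ £7,794.64.
Cost at Q = 150: (36,000/150)×28.8 + (150/2)×29.3 = £6,912.00 + £2,197.50 = £9,109.50.
Excess = £9,109.50 − £7,794.64 = £1,314.86.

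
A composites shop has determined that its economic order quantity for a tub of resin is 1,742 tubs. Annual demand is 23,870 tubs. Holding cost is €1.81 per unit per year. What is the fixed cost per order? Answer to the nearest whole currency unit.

S ≈ €115

Invert the EOQ relation Q*² = 2DS/H.
From Q* = √(2DS/H): S = Q*²H / (2D) = 1,742² × 1.81 / (2 × 23,870) = 115.0515.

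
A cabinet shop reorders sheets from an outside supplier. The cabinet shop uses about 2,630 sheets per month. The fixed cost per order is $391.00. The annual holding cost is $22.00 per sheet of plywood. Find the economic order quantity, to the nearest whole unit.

Q* ≈ 1,059 sheets

Annual demand D = 2,630 × 12 = 31,560.
EOQ = √(2DS / H) = √(2 × 31,560 × 391 / 22).
= √(24,679,920 / 22) = √1,121,814.5455 ≈ 1059.157.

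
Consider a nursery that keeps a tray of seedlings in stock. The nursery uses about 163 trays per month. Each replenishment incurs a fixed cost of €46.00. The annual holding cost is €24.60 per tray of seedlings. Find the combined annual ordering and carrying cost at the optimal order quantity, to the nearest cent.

Annual demand D = 163 × 12 = 1,956.
EOQ = √(2DS/H) = √(2 × 1,956 × 46 / 24.6) ≈ 85.53.
At Q*, ordering cost (D/Q*)S equals holding cost (Q*/2)H, each = √(DSH/2).
Minimum total = √(2DSH) = √(2 × 1,956 × 46 × 24.6) ≈ 2104.001.

TC* ≈ €2,104.00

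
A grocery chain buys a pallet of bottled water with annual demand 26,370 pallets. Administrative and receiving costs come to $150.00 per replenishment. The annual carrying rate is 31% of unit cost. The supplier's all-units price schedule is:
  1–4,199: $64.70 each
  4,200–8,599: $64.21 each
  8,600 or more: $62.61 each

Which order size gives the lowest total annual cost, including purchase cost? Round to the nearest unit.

Holding cost per unit per year at price C is H = 0.31·C.
Evaluate total cost at each tier's feasible EOQ or, if the EOQ is below the tier, at the tier's minimum quantity.
EOQ at $64.70 = 628.0 (feasible in tier 1): TC = 26,370×$64.70 + (26,370/628.0)×150 + (628.0/2)×0.31×$64.70 = $1,718,735.46.
EOQ at $64.21 = 630.4 < 4200, so use break Q=4200: TC = 26,370×$64.21 + (26,370/4200.0)×150 + (4200.0/2)×0.31×$64.21 = $1,735,960.20.
EOQ at $62.61 = 638.4 < 8600, so use break Q=8600: TC = 26,370×$62.61 + (26,370/8600.0)×150 + (8600.0/2)×0.31×$62.61 = $1,734,944.77.
Lowest total cost is $1,718,735.46 at Q = 628.0.

Q* ≈ 628 pallets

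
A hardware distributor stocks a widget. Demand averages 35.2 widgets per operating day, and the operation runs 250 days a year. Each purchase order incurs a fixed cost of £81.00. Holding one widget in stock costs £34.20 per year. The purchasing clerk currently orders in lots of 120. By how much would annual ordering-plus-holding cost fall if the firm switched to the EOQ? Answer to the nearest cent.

Annual demand D = 35.2 × 250 = 8,800.
EOQ = √(2DS/H) = √(2 × 8,800 × 81 / 34.2) ≈ 204.17.
Cost at Q* = (D/Q*)S + (Q*/2)H = √(2DSH) ≈ £6,982.52.
Cost at Q = 120: (8,800/120)×81 + (120/2)×34.2 = £5,940.00 + £2,052.00 = £7,992.00.
Excess = £7,992.00 − £6,982.52 = £1,009.48.

Extra cost ≈ £1,009.48 per year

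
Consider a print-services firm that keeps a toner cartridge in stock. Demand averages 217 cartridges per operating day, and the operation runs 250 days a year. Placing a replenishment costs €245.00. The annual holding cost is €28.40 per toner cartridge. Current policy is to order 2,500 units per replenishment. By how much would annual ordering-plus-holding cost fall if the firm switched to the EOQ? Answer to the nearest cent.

Extra cost ≈ €13,340.27 per year

Annual demand D = 217 × 250 = 54,250.
EOQ = √(2DS/H) = √(2 × 54,250 × 245 / 28.4) ≈ 967.47.
Cost at Q* = (D/Q*)S + (Q*/2)H = √(2DSH) ≈ €27,476.23.
Cost at Q = 2,500: (54,250/2,500)×245 + (2,500/2)×28.4 = €5,316.50 + €35,500.00 = €40,816.50.
Excess = €40,816.50 − €27,476.23 = €13,340.27.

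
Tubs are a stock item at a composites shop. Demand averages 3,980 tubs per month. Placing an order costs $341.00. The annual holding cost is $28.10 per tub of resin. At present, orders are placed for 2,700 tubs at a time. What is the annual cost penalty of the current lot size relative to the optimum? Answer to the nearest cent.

Annual demand D = 3,980 × 12 = 47,760.
EOQ = √(2DS/H) = √(2 × 47,760 × 341 / 28.1) ≈ 1076.64.
Cost at Q* = (D/Q*)S + (Q*/2)H = √(2DSH) ≈ $30,253.63.
Cost at Q = 2,700: (47,760/2,700)×341 + (2,700/2)×28.1 = $6,031.91 + $37,935.00 = $43,966.91.
Excess = $43,966.91 − $30,253.63 = $13,713.28.

Extra cost ≈ $13,713.28 per year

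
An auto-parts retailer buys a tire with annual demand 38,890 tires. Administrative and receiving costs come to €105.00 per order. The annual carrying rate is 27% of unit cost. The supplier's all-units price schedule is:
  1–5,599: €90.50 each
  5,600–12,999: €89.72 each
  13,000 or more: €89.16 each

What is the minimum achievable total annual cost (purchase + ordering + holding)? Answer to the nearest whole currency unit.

TC* ≈ €3,533,672

Holding cost per unit per year at price C is H = 0.27·C.
Evaluate total cost at each tier's feasible EOQ or, if the EOQ is below the tier, at the tier's minimum quantity.
EOQ at €90.50 = 578.1 (feasible in tier 1): TC = 38,890×€90.50 + (38,890/578.1)×105 + (578.1/2)×0.27×€90.50 = €3,533,671.51.
EOQ at €89.72 = 580.6 < 5600, so use break Q=5600: TC = 38,890×€89.72 + (38,890/5600.0)×105 + (5600.0/2)×0.27×€89.72 = €3,557,768.31.
EOQ at €89.16 = 582.5 < 13000, so use break Q=13000: TC = 38,890×€89.16 + (38,890/13000.0)×105 + (13000.0/2)×0.27×€89.16 = €3,624,222.31.
Lowest total cost among the candidates is at Q = 578.1.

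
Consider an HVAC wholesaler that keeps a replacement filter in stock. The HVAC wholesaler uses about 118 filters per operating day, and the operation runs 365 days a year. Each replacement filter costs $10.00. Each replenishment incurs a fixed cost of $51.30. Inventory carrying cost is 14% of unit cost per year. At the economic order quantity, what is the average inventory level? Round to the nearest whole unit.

Average inventory ≈ 888 filters

Annual demand D = 118 × 365 = 43,070.
Holding cost H = 0.14 × $10.00 = $1.4000 per unit per year.
Q* = √(2DS/H) = √(2 × 43,070 × 51.3 / 1.4) ≈ 1776.63.
Average inventory = Q*/2 ≈ 1776.63 / 2 = 888.315.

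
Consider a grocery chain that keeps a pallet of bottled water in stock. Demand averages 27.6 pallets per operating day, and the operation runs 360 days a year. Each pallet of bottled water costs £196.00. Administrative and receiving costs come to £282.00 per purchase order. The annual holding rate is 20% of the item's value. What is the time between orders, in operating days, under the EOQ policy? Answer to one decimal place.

T ≈ 13.7 days

Annual demand D = 27.6 × 360 = 9,936.
Holding cost H = 0.20 × £196.00 = £39.2000 per unit per year.
EOQ = √(2DS/H) = √(2 × 9,936 × 282 / 39.2) ≈ 378.10.
Cycle time = Q*/D × 360 = 378.10 / 9,936 × 360 ≈ 13.699 days.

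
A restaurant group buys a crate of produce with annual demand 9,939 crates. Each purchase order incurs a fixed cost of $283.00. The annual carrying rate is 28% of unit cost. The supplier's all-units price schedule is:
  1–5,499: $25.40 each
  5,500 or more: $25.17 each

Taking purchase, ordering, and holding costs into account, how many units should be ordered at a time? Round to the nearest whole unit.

Q* ≈ 889 crates

Holding cost per unit per year at price C is H = 0.28·C.
Candidates are each tier's EOQ (if it falls in that tier) and each price-break quantity.
EOQ at $25.40 = 889.4 (feasible in tier 1): TC = 9,939×$25.40 + (9,939/889.4)×283 + (889.4/2)×0.28×$25.40 = $258,775.82.
EOQ at $25.17 = 893.4 < 5500, so use break Q=5500: TC = 9,939×$25.17 + (9,939/5500.0)×283 + (5500.0/2)×0.28×$25.17 = $270,056.94.
Lowest total cost is $258,775.82 at Q = 889.4.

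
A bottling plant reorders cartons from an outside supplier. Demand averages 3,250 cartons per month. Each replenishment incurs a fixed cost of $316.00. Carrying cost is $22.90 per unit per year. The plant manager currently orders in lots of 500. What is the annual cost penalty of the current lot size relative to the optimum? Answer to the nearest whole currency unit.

Extra cost ≈ $6,615 per year

Annual demand D = 3,250 × 12 = 39,000.
EOQ = √(2DS/H) = √(2 × 39,000 × 316 / 22.9) ≈ 1037.46.
Cost at Q* = (D/Q*)S + (Q*/2)H = √(2DSH) ≈ $23,757.93.
Cost at Q = 500: (39,000/500)×316 + (500/2)×22.9 = $24,648.00 + $5,725.00 = $30,373.00.
Excess = $30,373.00 − $23,757.93 = $6,615.07.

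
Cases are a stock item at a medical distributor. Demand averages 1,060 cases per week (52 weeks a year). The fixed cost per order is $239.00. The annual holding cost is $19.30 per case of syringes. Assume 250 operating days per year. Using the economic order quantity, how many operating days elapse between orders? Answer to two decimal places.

Annual demand D = 1,060 × 52 = 55,120.
EOQ = √(2DS/H) = √(2 × 55,120 × 239 / 19.3) ≈ 1168.40.
Cycle time = Q*/D × 250 = 1168.40 / 55,120 × 250 ≈ 5.299 days.

T ≈ 5.30 days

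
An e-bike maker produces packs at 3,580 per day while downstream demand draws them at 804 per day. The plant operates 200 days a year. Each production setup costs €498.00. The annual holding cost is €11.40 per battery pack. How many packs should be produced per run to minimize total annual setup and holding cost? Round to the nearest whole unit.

Annual demand D = 804 × 200 = 160,800.
Production build-up factor (1 − d/p) = 1 − 804/3,580 = 0.7754.
Q* = √(2DS / (H(1 − d/p))) = √(2 × 160,800 × 498 / (11.4 × 0.7754)).
= √(160,156,800 / 8.8398) ≈ 4256.494.

Q* ≈ 4,256 packs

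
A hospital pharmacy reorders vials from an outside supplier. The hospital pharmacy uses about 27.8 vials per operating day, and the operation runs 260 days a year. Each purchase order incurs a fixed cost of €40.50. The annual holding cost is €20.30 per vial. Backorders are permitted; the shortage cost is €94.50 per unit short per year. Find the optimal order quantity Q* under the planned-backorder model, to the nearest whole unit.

Annual demand D = 27.8 × 260 = 7,228.
With planned backorders, Q* = √(2DS/H) · √((H+B)/B).
√(2DS/H) = √(2 × 7,228 × 40.5 / 20.3) = 169.826.
√((H+B)/B) = √((20.3+94.5)/94.5) = 1.1022.
Q* ≈ 187.180.

Q* ≈ 187 vials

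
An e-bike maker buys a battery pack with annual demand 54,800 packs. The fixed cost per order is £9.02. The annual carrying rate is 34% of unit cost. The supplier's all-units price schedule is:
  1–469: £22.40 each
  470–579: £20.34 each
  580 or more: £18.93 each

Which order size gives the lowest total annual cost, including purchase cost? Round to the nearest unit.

Q* ≈ 580 packs

Holding cost per unit per year at price C is H = 0.34·C.
Evaluate total cost at each tier's feasible EOQ or, if the EOQ is below the tier, at the tier's minimum quantity.
EOQ at £22.40 = 360.3 (feasible in tier 1): TC = 54,800×£22.40 + (54,800/360.3)×9.02 + (360.3/2)×0.34×£22.40 = £1,230,263.92.
EOQ at £20.34 = 378.1 < 470, so use break Q=470: TC = 54,800×£20.34 + (54,800/470.0)×9.02 + (470.0/2)×0.34×£20.34 = £1,117,308.86.
EOQ at £18.93 = 391.9 < 580, so use break Q=580: TC = 54,800×£18.93 + (54,800/580.0)×9.02 + (580.0/2)×0.34×£18.93 = £1,040,082.73.
Lowest total cost is £1,040,082.73 at Q = 580.0.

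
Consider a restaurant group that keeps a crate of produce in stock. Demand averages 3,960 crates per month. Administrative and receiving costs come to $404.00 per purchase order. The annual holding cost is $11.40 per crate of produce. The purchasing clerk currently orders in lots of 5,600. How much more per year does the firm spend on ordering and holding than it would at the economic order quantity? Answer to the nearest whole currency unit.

Annual demand D = 3,960 × 12 = 47,520.
EOQ = √(2DS/H) = √(2 × 47,520 × 404 / 11.4) ≈ 1835.23.
Cost at Q* = (D/Q*)S + (Q*/2)H = √(2DSH) ≈ $20,921.67.
Cost at Q = 5,600: (47,520/5,600)×404 + (5,600/2)×11.4 = $3,428.23 + $31,920.00 = $35,348.23.
Excess = $35,348.23 − $20,921.67 = $14,426.56.

Extra cost ≈ $14,427 per year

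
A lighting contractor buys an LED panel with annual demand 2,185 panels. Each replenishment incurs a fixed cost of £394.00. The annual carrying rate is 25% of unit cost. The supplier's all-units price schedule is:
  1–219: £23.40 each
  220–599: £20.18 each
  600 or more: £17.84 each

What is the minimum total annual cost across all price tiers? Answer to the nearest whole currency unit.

Holding cost per unit per year at price C is H = 0.25·C.
Evaluate total cost at each tier's feasible EOQ or, if the EOQ is below the tier, at the tier's minimum quantity.
Tier 1 (£23.40): EOQ = 542.5 exceeds tier's upper bound 219, so this tier is dominated.
EOQ at £20.18 = 584.2 (feasible in tier 2): TC = 2,185×£20.18 + (2,185/584.2)×394 + (584.2/2)×0.25×£20.18 = £47,040.57.
EOQ at £17.84 = 621.3 (feasible in tier 3): TC = 2,185×£17.84 + (2,185/621.3)×394 + (621.3/2)×0.25×£17.84 = £41,751.53.
Lowest total cost among the candidates is at Q = 621.3.

TC* ≈ £41,752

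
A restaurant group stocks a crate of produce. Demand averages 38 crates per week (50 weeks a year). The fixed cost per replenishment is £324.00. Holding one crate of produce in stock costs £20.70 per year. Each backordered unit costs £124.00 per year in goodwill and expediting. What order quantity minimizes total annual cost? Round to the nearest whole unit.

Annual demand D = 38 × 50 = 1,900.
With planned backorders, Q* = √(2DS/H) · √((H+B)/B).
√(2DS/H) = √(2 × 1,900 × 324 / 20.7) = 243.882.
√((H+B)/B) = √((20.7+124)/124) = 1.0802.
Q* ≈ 263.453.

Q* ≈ 263 crates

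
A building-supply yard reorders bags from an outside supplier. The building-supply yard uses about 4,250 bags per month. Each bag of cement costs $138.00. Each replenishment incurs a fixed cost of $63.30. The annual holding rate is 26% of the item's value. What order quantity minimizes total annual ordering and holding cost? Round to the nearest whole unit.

Annual demand D = 4,250 × 12 = 51,000.
Holding cost H = 0.26 × $138.00 = $35.8800 per unit per year.
EOQ = √(2DS / H) = √(2 × 51,000 × 63.3 / 35.88).
= √(6,456,600 / 35.88) = √179,949.8328 ≈ 424.205.

Q* ≈ 424 bags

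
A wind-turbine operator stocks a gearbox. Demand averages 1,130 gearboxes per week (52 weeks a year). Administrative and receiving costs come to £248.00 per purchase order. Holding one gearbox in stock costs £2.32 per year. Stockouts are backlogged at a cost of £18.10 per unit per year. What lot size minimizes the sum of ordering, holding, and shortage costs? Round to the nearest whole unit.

Q* ≈ 3,765 gearboxes

Annual demand D = 1,130 × 52 = 58,760.
With planned backorders, Q* = √(2DS/H) · √((H+B)/B).
√(2DS/H) = √(2 × 58,760 × 248 / 2.32) = 3544.359.
√((H+B)/B) = √((2.32+18.1)/18.1) = 1.0622.
Q* ≈ 3764.665.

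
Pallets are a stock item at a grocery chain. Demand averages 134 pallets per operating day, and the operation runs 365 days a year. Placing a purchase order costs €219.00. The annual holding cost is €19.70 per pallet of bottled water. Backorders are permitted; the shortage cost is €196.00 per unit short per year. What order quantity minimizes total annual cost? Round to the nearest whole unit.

Q* ≈ 1,094 pallets

Annual demand D = 134 × 365 = 48,910.
With planned backorders, Q* = √(2DS/H) · √((H+B)/B).
√(2DS/H) = √(2 × 48,910 × 219 / 19.7) = 1042.804.
√((H+B)/B) = √((19.7+196)/196) = 1.0491.
Q* ≈ 1093.956.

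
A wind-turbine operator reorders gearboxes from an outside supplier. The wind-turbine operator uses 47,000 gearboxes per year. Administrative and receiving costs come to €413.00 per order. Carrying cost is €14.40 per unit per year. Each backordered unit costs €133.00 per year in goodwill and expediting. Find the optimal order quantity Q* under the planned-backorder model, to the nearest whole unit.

With planned backorders, Q* = √(2DS/H) · √((H+B)/B).
√(2DS/H) = √(2 × 47,000 × 413 / 14.4) = 1641.942.
√((H+B)/B) = √((14.4+133)/133) = 1.0527.
Q* ≈ 1728.545.

Q* ≈ 1,729 gearboxes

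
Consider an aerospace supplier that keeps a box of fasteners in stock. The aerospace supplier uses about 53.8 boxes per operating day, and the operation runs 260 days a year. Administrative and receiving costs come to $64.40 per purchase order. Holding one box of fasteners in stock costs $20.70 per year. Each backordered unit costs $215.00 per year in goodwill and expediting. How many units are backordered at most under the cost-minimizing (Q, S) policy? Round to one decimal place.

S* ≈ 27.1 boxes

Annual demand D = 53.8 × 260 = 13,988.
With planned backorders, Q* = √(2DS/H) · √((H+B)/B).
√(2DS/H) = √(2 × 13,988 × 64.4 / 20.7) = 295.019.
√((H+B)/B) = √((20.7+215)/215) = 1.0470.
Q* ≈ 308.895.
S* = Q* · H/(H+B) = 308.895 × 20.7/235.7 ≈ 27.128.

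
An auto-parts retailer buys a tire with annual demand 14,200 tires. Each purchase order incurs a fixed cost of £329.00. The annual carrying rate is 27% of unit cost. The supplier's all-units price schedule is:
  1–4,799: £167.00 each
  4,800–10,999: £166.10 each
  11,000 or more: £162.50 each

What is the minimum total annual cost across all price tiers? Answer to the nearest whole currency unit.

TC* ≈ £2,391,926

Holding cost per unit per year at price C is H = 0.27·C.
Candidates are each tier's EOQ (if it falls in that tier) and each price-break quantity.
EOQ at £167.00 = 455.2 (feasible in tier 1): TC = 14,200×£167.00 + (14,200/455.2)×329 + (455.2/2)×0.27×£167.00 = £2,391,925.67.
EOQ at £166.10 = 456.4 < 4800, so use break Q=4800: TC = 14,200×£166.10 + (14,200/4800.0)×329 + (4800.0/2)×0.27×£166.10 = £2,467,226.09.
EOQ at £162.50 = 461.5 < 11000, so use break Q=11000: TC = 14,200×£162.50 + (14,200/11000.0)×329 + (11000.0/2)×0.27×£162.50 = £2,549,237.21.
Lowest total cost among the candidates is at Q = 455.2.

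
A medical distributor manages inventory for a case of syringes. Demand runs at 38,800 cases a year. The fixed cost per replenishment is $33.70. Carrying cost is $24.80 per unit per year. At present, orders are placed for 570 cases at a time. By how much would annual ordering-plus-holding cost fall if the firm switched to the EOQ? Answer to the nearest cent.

Extra cost ≈ $1,308.71 per year

EOQ = √(2DS/H) = √(2 × 38,800 × 33.7 / 24.8) ≈ 324.73.
Cost at Q* = (D/Q*)S + (Q*/2)H = √(2DSH) ≈ $8,053.26.
Cost at Q = 570: (38,800/570)×33.7 + (570/2)×24.8 = $2,293.96 + $7,068.00 = $9,361.96.
Excess = $9,361.96 − $8,053.26 = $1,308.71.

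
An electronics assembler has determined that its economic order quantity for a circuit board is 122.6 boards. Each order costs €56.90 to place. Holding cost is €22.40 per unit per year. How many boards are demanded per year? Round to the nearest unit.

D ≈ 2,959 boards per year

The basic EOQ model gives Q* = √(2DS/H); rearrange for the unknown.
From Q* = √(2DS/H): D = Q*²H / (2S) = 122.6² × 22.4 / (2 × 56.9) = 2958.603.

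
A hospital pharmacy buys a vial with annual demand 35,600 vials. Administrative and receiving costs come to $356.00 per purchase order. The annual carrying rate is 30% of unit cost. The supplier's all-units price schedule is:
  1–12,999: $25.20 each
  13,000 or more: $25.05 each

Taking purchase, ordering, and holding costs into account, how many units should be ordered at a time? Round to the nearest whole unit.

Q* ≈ 1,831 vials

Holding cost per unit per year at price C is H = 0.30·C.
Candidates are each tier's EOQ (if it falls in that tier) and each price-break quantity.
EOQ at $25.20 = 1831.1 (feasible in tier 1): TC = 35,600×$25.20 + (35,600/1831.1)×356 + (1831.1/2)×0.30×$25.20 = $910,962.86.
EOQ at $25.05 = 1836.5 < 13000, so use break Q=13000: TC = 35,600×$25.05 + (35,600/13000.0)×356 + (13000.0/2)×0.30×$25.05 = $941,602.39.
Lowest total cost is $910,962.86 at Q = 1831.1.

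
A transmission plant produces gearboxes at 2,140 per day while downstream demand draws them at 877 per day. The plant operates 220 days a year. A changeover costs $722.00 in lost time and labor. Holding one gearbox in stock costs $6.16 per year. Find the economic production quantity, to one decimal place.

Annual demand D = 877 × 220 = 192,940.
Production build-up factor (1 − d/p) = 1 − 877/2,140 = 0.5902.
Q* = √(2DS / (H(1 − d/p))) = √(2 × 192,940 × 722 / (6.16 × 0.5902)).
= √(278,605,360 / 3.6356) ≈ 8754.061.

Q* ≈ 8,754.1 gearboxes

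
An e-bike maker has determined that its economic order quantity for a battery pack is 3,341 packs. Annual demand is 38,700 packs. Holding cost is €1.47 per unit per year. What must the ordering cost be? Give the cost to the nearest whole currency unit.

S ≈ €212

Squaring Q* = √(2DS/H) gives Q*² = 2DS/H.
From Q* = √(2DS/H): S = Q*²H / (2D) = 3,341² × 1.47 / (2 × 38,700) = 211.9968.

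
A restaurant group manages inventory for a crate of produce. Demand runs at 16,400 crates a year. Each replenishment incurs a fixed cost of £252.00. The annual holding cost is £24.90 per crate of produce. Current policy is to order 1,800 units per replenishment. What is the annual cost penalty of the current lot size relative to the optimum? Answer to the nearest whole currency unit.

EOQ = √(2DS/H) = √(2 × 16,400 × 252 / 24.9) ≈ 576.15.
Cost at Q* = (D/Q*)S + (Q*/2)H = √(2DSH) ≈ £14,346.20.
Cost at Q = 1,800: (16,400/1,800)×252 + (1,800/2)×24.9 = £2,296.00 + £22,410.00 = £24,706.00.
Excess = £24,706.00 − £14,346.20 = £10,359.80.

Extra cost ≈ £10,360 per year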